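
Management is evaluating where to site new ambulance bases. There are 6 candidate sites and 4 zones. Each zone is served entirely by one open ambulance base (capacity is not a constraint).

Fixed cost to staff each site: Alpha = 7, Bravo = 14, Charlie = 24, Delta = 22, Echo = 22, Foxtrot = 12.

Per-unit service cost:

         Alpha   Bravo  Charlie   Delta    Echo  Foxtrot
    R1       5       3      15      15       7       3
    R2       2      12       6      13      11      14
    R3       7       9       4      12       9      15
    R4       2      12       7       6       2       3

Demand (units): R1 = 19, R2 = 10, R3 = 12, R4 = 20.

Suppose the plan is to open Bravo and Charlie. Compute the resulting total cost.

Each zone is assigned to its cheapest site among the open ones.
{Bravo, Charlie}: R1→Bravo 3·19=57, R2→Charlie 6·10=60, R3→Charlie 4·12=48, R4→Charlie 7·20=140. Service 305; fixed 38; total 343.

Total cost: 343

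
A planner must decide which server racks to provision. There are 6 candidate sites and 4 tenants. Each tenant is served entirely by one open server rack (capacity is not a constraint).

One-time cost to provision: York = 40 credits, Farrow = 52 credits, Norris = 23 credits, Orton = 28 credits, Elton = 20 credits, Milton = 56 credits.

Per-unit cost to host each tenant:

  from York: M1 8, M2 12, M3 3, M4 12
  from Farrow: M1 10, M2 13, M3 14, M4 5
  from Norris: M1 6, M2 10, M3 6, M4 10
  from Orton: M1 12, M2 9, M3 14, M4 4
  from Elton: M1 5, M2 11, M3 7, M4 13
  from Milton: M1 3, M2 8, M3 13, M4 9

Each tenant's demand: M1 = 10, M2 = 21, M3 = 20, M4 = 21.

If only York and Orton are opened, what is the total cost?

Total cost: 481

Each tenant is assigned to its cheapest site among the open ones.
{York, Orton}: M1→York 8·10=80, M2→Orton 9·21=189, M3→York 3·20=60, M4→Orton 4·21=84. Service 413; fixed 68; total 481.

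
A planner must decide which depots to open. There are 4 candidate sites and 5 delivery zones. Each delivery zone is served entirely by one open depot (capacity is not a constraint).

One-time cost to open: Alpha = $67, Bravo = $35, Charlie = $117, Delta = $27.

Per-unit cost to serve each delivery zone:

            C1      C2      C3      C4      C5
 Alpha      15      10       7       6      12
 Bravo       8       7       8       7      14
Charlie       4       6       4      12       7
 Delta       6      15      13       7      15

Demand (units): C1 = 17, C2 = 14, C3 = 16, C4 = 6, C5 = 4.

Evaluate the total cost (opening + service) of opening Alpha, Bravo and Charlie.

Each delivery zone is assigned to its cheapest site among the open ones.
{Alpha, Bravo, Charlie}: C1→Charlie 4·17=68, C2→Charlie 6·14=84, C3→Charlie 4·16=64, C4→Alpha 6·6=36, C5→Charlie 7·4=28. Service 280; fixed 219; total 499.

Total cost: 499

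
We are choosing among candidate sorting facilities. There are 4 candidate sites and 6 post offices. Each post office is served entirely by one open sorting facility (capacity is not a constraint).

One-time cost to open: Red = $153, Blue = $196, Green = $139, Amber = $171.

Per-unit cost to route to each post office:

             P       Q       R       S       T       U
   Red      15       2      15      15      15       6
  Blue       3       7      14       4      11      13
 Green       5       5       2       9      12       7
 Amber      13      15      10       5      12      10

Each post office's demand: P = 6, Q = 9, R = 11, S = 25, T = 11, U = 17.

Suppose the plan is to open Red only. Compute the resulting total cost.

Total cost: 1068

Each post office is assigned to its cheapest site among the open ones.
{Red}: P→Red 15·6=90, Q→Red 2·9=18, R→Red 15·11=165, S→Red 15·25=375, T→Red 15·11=165, U→Red 6·17=102. Service 915; fixed 153; total 1068.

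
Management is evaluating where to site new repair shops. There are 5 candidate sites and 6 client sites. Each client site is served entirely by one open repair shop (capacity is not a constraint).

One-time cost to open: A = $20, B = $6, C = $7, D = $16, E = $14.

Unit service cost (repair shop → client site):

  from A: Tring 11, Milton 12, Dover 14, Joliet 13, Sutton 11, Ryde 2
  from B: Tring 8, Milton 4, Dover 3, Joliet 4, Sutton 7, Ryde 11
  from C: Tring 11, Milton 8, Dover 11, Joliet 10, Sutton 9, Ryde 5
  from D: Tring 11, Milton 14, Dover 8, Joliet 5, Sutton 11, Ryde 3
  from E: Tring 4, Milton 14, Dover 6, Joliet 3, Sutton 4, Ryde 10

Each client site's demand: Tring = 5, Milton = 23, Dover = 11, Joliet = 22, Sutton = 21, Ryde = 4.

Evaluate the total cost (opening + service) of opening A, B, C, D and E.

Each client site is assigned to its cheapest site among the open ones.
{A, B, C, D, E}: Tring→E 4·5=20, Milton→B 4·23=92, Dover→B 3·11=33, Joliet→E 3·22=66, Sutton→E 4·21=84, Ryde→A 2·4=8. Service 303; fixed 63; total 366.

Total cost: 366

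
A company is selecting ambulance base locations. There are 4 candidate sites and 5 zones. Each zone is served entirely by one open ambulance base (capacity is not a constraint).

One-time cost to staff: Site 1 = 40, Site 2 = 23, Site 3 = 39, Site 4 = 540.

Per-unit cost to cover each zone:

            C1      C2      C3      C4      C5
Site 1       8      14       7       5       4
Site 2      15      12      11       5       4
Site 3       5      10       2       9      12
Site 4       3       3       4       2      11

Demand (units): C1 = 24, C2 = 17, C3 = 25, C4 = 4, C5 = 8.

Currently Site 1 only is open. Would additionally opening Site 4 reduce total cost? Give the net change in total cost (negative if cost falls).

Current service cost with {Site 1}: 657.
Adding Site 4: each zone re-picks its cheapest; new service cost 263, saving 394.
Extra fixed cost: 540. Net change = 540 − 394 = 146.
(Totals: 697 → 843.)

No — net change +146 (cost rises by 146).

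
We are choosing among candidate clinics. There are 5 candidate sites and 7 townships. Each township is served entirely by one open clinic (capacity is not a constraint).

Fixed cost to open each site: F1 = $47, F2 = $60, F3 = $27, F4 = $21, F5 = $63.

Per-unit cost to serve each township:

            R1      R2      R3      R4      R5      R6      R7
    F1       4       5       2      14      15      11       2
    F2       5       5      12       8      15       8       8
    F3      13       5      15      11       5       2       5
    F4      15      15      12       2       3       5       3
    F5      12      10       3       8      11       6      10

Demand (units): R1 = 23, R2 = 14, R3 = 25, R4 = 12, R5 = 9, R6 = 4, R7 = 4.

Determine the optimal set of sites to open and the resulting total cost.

Open F1 and F4; minimum total cost 359.

For any fixed open set, each township goes to its cheapest open site; total = fixed + service.
{F1, F4}: R1→F1 4·23=92, R2→F1 5·14=70, R3→F1 2·25=50, R4→F4 2·12=24, R5→F4 3·9=27, R6→F4 5·4=20, R7→F1 2·4=8. Service 291; fixed 68; total 359.
{F1, F3, F4}: R1→F1 4·23=92, R2→F1 5·14=70, R3→F1 2·25=50, R4→F4 2·12=24, R5→F4 3·9=27, R6→F3 2·4=8, R7→F1 2·4=8. Service 279; fixed 95; total 374.
{F1, F2, F4}: service 291 + fixed 128 = 419
{F1, F2, F3, F4, F5}: R1→F1 4·23=92, R2→F1 5·14=70, R3→F1 2·25=50, R4→F4 2·12=24, R5→F4 3·9=27, R6→F3 2·4=8, R7→F1 2·4=8. Service 279; fixed 218; total 497.
No other subset beats 359.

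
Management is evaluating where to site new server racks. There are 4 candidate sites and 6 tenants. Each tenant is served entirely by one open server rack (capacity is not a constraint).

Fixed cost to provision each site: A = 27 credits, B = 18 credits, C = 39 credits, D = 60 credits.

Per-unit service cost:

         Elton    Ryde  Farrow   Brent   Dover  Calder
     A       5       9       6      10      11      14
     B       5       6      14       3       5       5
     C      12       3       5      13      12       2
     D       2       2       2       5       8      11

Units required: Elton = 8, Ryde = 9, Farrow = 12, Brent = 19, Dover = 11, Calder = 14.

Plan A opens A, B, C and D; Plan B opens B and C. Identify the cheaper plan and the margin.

Plan B is cheaper by 18.

Plan A: {A, B, C, D}: Elton→D 2·8=16, Ryde→D 2·9=18, Farrow→D 2·12=24, Brent→B 3·19=57, Dover→B 5·11=55, Calder→C 2·14=28. Service 198; fixed 144; total 342.
Plan B: {B, C}: Elton→B 5·8=40, Ryde→C 3·9=27, Farrow→C 5·12=60, Brent→B 3·19=57, Dover→B 5·11=55, Calder→C 2·14=28. Service 267; fixed 57; total 324.
Difference: |342 − 324| = 18.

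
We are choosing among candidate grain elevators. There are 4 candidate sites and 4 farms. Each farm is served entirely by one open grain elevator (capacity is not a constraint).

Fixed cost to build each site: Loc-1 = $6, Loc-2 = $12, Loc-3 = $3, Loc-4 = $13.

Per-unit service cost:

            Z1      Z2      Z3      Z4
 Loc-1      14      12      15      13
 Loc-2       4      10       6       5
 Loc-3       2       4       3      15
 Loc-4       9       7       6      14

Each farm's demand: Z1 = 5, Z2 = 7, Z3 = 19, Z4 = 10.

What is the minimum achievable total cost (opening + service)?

Minimum total cost: 160

For any fixed open set, each farm goes to its cheapest open site; total = fixed + service.
{Loc-2, Loc-3}: Z1→Loc-3 2·5=10, Z2→Loc-3 4·7=28, Z3→Loc-3 3·19=57, Z4→Loc-2 5·10=50. Service 145; fixed 15; total 160.
{Loc-1, Loc-2, Loc-3}: service 145 + fixed 21 = 166
{Loc-2, Loc-3, Loc-4}: service 145 + fixed 28 = 173
{Loc-1, Loc-2, Loc-3, Loc-4}: service 145 + fixed 34 = 179
No other subset beats 160.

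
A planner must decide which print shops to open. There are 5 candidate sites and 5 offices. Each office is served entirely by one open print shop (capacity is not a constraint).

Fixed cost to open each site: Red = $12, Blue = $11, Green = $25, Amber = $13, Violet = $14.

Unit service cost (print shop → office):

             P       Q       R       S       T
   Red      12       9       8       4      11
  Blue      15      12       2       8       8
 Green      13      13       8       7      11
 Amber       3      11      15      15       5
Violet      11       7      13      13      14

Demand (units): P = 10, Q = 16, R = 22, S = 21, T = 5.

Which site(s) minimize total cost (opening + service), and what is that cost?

Open Red, Blue, Amber and Violet; minimum total cost 345.

For any fixed open set, each office goes to its cheapest open site; total = fixed + service.
{Red, Blue, Amber, Violet}: P→Amber 3·10=30, Q→Violet 7·16=112, R→Blue 2·22=44, S→Red 4·21=84, T→Amber 5·5=25. Service 295; fixed 50; total 345.
{Red, Blue, Amber}: P→Amber 3·10=30, Q→Red 9·16=144, R→Blue 2·22=44, S→Red 4·21=84, T→Amber 5·5=25. Service 327; fixed 36; total 363.
{Red, Blue, Green, Amber, Violet}: P→Amber 3·10=30, Q→Violet 7·16=112, R→Blue 2·22=44, S→Red 4·21=84, T→Amber 5·5=25. Service 295; fixed 75; total 370.
{Blue}: service 594 + fixed 11 = 605
No other subset beats 345.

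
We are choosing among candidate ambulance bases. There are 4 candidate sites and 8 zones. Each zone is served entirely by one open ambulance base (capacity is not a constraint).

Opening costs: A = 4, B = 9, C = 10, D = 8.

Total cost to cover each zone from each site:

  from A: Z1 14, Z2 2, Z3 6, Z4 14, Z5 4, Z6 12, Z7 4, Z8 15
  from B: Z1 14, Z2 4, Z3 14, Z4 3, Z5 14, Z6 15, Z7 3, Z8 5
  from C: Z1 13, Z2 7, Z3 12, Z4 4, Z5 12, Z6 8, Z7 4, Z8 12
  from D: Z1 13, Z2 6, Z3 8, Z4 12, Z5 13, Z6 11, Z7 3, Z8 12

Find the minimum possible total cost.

Minimum total cost: 62

For any fixed open set, each zone goes to its cheapest open site; total = fixed + service.
{A, B}: Z1→A 14, Z2→A 2, Z3→A 6, Z4→B 3, Z5→A 4, Z6→A 12, Z7→B 3, Z8→B 5. Service 49; fixed 13; total 62.
{A, B, C}: Z1→C 13, Z2→A 2, Z3→A 6, Z4→B 3, Z5→A 4, Z6→C 8, Z7→B 3, Z8→B 5. Service 44; fixed 23; total 67.
{A, C}: service 53 + fixed 14 = 67
{A, B, C, D}: service 44 + fixed 31 = 75
No other subset beats 62.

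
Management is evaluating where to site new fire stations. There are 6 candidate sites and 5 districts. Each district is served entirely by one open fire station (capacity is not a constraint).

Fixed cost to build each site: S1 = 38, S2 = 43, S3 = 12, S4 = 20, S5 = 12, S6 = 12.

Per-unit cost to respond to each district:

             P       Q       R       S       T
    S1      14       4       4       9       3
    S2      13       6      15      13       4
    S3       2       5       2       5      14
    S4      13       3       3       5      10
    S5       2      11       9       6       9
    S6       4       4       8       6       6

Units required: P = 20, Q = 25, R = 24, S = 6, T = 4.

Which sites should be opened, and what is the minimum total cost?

For any fixed open set, each district goes to its cheapest open site; total = fixed + service.
{S3, S4, S6}: P→S3 2·20=40, Q→S4 3·25=75, R→S3 2·24=48, S→S3 5·6=30, T→S6 6·4=24. Service 217; fixed 44; total 261.
{S3, S4}: service 233 + fixed 32 = 265
{S3, S6}: P→S3 2·20=40, Q→S6 4·25=100, R→S3 2·24=48, S→S3 5·6=30, T→S6 6·4=24. Service 242; fixed 24; total 266.
{S1, S2, S3, S4, S5, S6}: P→S3 2·20=40, Q→S4 3·25=75, R→S3 2·24=48, S→S3 5·6=30, T→S1 3·4=12. Service 205; fixed 137; total 342.
No other subset beats 261.

Open S3, S4 and S6; minimum total cost 261.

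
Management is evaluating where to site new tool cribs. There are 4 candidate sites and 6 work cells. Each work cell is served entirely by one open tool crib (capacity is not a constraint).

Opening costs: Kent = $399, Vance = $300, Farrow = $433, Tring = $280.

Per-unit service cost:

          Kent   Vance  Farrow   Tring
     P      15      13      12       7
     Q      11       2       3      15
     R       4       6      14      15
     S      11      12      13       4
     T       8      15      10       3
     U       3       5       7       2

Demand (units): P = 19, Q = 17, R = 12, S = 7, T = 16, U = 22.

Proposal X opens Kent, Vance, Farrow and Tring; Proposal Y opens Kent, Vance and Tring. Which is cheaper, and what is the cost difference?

Proposal X: {Kent, Vance, Farrow, Tring}: P→Tring 7·19=133, Q→Vance 2·17=34, R→Kent 4·12=48, S→Tring 4·7=28, T→Tring 3·16=48, U→Tring 2·22=44. Service 335; fixed 1412; total 1747.
Proposal Y: {Kent, Vance, Tring}: P→Tring 7·19=133, Q→Vance 2·17=34, R→Kent 4·12=48, S→Tring 4·7=28, T→Tring 3·16=48, U→Tring 2·22=44. Service 335; fixed 979; total 1314.
Difference: |1747 − 1314| = 433.

Proposal Y is cheaper by 433.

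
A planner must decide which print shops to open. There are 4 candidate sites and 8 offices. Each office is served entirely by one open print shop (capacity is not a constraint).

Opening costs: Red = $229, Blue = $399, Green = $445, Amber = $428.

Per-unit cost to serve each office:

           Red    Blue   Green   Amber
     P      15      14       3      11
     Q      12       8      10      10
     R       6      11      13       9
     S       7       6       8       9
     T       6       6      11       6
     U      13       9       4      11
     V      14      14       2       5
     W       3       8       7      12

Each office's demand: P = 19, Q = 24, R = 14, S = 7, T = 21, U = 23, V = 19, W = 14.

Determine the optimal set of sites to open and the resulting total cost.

For any fixed open set, each office goes to its cheapest open site; total = fixed + service.
{Red, Green}: P→Green 3·19=57, Q→Green 10·24=240, R→Red 6·14=84, S→Red 7·7=49, T→Red 6·21=126, U→Green 4·23=92, V→Green 2·19=38, W→Red 3·14=42. Service 728; fixed 674; total 1402.
{Green}: P→Green 3·19=57, Q→Green 10·24=240, R→Green 13·14=182, S→Green 8·7=56, T→Green 11·21=231, U→Green 4·23=92, V→Green 2·19=38, W→Green 7·14=98. Service 994; fixed 445; total 1439.
{Blue, Green}: service 799 + fixed 844 = 1643
{Red, Blue, Green, Amber}: service 673 + fixed 1501 = 2174
(All 15 nonempty subsets were checked; Red and Green is lowest.)

Open Red and Green; minimum total cost 1402.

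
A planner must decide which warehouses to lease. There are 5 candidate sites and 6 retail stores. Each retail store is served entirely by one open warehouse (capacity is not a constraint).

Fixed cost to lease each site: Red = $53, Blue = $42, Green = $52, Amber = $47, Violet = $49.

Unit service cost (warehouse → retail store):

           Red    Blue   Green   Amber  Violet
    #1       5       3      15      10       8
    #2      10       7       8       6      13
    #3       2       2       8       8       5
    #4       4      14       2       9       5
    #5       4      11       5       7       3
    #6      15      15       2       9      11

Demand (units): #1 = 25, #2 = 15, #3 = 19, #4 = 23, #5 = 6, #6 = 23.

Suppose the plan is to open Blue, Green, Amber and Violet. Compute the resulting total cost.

Each retail store is assigned to its cheapest site among the open ones.
{Blue, Green, Amber, Violet}: #1→Blue 3·25=75, #2→Amber 6·15=90, #3→Blue 2·19=38, #4→Green 2·23=46, #5→Violet 3·6=18, #6→Green 2·23=46. Service 313; fixed 190; total 503.

Total cost: 503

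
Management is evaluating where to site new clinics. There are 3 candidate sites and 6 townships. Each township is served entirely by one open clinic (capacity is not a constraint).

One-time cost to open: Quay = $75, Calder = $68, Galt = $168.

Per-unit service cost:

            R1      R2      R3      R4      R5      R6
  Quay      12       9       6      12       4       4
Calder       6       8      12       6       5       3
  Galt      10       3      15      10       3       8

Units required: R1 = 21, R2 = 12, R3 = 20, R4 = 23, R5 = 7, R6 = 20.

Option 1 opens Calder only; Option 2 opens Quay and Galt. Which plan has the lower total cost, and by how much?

Option 1 is cheaper by 177.

Option 1: {Calder}: R1→Calder 6·21=126, R2→Calder 8·12=96, R3→Calder 12·20=240, R4→Calder 6·23=138, R5→Calder 5·7=35, R6→Calder 3·20=60. Service 695; fixed 68; total 763.
Option 2: {Quay, Galt}: R1→Galt 10·21=210, R2→Galt 3·12=36, R3→Quay 6·20=120, R4→Galt 10·23=230, R5→Galt 3·7=21, R6→Quay 4·20=80. Service 697; fixed 243; total 940.
Difference: |763 − 940| = 177.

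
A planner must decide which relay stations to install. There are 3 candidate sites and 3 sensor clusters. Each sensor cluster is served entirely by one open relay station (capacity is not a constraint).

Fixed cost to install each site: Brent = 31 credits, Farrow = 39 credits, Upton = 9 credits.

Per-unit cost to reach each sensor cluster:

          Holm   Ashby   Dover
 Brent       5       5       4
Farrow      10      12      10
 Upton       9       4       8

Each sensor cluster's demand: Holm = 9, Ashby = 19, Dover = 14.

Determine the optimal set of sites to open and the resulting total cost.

Open Brent and Upton; minimum total cost 217.

For any fixed open set, each sensor cluster goes to its cheapest open site; total = fixed + service.
{Brent, Upton}: Holm→Brent 5·9=45, Ashby→Upton 4·19=76, Dover→Brent 4·14=56. Service 177; fixed 40; total 217.
{Brent}: service 196 + fixed 31 = 227
{Brent, Farrow, Upton}: Holm→Brent 5·9=45, Ashby→Upton 4·19=76, Dover→Brent 4·14=56. Service 177; fixed 79; total 256.
{Upton}: Holm→Upton 9·9=81, Ashby→Upton 4·19=76, Dover→Upton 8·14=112. Service 269; fixed 9; total 278.
No other subset beats 217.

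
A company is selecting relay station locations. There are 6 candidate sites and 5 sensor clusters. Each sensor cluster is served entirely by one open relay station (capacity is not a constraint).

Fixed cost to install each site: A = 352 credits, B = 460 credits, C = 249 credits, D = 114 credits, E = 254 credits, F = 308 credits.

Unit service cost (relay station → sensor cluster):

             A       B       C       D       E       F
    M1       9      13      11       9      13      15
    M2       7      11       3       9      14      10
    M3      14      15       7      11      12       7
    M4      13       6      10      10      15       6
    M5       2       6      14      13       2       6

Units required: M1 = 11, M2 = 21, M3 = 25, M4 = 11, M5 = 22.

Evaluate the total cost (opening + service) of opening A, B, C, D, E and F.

Total cost: 2184

Each sensor cluster is assigned to its cheapest site among the open ones.
{A, B, C, D, E, F}: M1→A 9·11=99, M2→C 3·21=63, M3→C 7·25=175, M4→B 6·11=66, M5→A 2·22=44. Service 447; fixed 1737; total 2184.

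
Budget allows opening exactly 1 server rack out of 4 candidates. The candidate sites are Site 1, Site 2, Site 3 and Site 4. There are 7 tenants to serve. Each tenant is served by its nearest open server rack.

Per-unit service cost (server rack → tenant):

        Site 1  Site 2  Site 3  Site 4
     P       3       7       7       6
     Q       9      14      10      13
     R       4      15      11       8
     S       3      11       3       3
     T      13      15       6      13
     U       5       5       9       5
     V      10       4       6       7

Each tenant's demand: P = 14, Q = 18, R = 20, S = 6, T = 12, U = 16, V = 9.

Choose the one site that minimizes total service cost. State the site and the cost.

With exactly 1 open, each tenant uses its cheapest among the chosen.
{Site 1}: P→Site 1 3·14=42, Q→Site 1 9·18=162, R→Site 1 4·20=80, S→Site 1 3·6=18, T→Site 1 13·12=156, U→Site 1 5·16=80, V→Site 1 10·9=90. Service cost 628.
{Site 3}: service cost 786
{Site 4}: service cost 795
Among all 4 size-1 choices, {Site 1} is lowest.

Choose Site 1 only; total service cost 628.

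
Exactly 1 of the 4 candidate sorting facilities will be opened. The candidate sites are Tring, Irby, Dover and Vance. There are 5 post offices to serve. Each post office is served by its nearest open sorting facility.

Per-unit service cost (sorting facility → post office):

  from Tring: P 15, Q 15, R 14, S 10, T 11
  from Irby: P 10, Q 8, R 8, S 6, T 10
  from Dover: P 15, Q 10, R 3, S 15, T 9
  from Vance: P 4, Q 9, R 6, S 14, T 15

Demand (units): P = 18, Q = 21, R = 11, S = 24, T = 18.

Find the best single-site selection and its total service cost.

With exactly 1 open, each post office uses its cheapest among the chosen.
{Irby}: P→Irby 10·18=180, Q→Irby 8·21=168, R→Irby 8·11=88, S→Irby 6·24=144, T→Irby 10·18=180. Service cost 760.
{Vance}: service cost 933
{Dover}: service cost 1035
Among all 4 size-1 choices, {Irby} is lowest.

Choose Irby only; total service cost 760.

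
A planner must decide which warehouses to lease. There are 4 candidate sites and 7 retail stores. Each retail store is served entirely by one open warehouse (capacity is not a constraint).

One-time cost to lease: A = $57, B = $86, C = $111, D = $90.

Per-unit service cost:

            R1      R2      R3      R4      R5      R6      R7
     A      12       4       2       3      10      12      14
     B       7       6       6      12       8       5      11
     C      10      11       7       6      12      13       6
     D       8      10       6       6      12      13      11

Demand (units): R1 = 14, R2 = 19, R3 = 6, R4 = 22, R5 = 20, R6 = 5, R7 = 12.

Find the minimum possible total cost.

Minimum total cost: 712

For any fixed open set, each retail store goes to its cheapest open site; total = fixed + service.
{A, B}: R1→B 7·14=98, R2→A 4·19=76, R3→A 2·6=12, R4→A 3·22=66, R5→B 8·20=160, R6→B 5·5=25, R7→B 11·12=132. Service 569; fixed 143; total 712.
{A, B, C}: service 509 + fixed 254 = 763
{A, C}: R1→C 10·14=140, R2→A 4·19=76, R3→A 2·6=12, R4→A 3·22=66, R5→A 10·20=200, R6→A 12·5=60, R7→C 6·12=72. Service 626; fixed 168; total 794.
{A, B, C, D}: R1→B 7·14=98, R2→A 4·19=76, R3→A 2·6=12, R4→A 3·22=66, R5→B 8·20=160, R6→B 5·5=25, R7→C 6·12=72. Service 509; fixed 344; total 853.
No other subset beats 712.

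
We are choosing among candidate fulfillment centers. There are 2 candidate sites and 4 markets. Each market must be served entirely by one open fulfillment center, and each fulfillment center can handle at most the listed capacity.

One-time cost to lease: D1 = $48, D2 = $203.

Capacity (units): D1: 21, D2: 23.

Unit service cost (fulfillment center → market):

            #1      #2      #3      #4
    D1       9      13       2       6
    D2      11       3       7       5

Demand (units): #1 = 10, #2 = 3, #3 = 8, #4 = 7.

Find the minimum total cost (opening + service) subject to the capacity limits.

Open {D1, D2}: #1→D1 9·10=90, #2→D2 3·3=9, #3→D1 2·8=16, #4→D2 5·7=35.
Loads: D1 carries 18/21, D2 carries 10/23. Service 150; fixed 251; total 401.
Next best feasible plan costs 421.

Minimum total cost: 401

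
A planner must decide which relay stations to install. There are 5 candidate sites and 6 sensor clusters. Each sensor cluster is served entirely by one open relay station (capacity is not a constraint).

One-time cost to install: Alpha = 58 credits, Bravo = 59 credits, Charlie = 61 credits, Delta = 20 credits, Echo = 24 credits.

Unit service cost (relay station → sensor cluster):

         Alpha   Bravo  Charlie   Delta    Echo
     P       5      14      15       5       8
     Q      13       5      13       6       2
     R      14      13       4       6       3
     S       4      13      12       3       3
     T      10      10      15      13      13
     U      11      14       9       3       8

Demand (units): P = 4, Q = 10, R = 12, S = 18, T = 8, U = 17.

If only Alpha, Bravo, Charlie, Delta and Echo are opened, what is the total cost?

Total cost: 483

Each sensor cluster is assigned to its cheapest site among the open ones.
{Alpha, Bravo, Charlie, Delta, Echo}: P→Alpha 5·4=20, Q→Echo 2·10=20, R→Echo 3·12=36, S→Delta 3·18=54, T→Alpha 10·8=80, U→Delta 3·17=51. Service 261; fixed 222; total 483.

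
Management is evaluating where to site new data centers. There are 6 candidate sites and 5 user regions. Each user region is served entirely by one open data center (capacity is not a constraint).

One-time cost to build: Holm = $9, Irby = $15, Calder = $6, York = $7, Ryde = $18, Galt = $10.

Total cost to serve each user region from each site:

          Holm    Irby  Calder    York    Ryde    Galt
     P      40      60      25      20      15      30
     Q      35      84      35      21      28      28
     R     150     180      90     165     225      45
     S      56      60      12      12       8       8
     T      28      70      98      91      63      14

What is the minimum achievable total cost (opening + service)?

For any fixed open set, each user region goes to its cheapest open site; total = fixed + service.
{York, Galt}: P→York 20, Q→York 21, R→Galt 45, S→Galt 8, T→Galt 14. Service 108; fixed 17; total 125.
{Calder, York, Galt}: service 108 + fixed 23 = 131
{Holm, York, Galt}: P→York 20, Q→York 21, R→Galt 45, S→Galt 8, T→Galt 14. Service 108; fixed 26; total 134.
{Holm, Irby, Calder, York, Ryde, Galt}: service 103 + fixed 65 = 168
No other subset beats 125.

Minimum total cost: 125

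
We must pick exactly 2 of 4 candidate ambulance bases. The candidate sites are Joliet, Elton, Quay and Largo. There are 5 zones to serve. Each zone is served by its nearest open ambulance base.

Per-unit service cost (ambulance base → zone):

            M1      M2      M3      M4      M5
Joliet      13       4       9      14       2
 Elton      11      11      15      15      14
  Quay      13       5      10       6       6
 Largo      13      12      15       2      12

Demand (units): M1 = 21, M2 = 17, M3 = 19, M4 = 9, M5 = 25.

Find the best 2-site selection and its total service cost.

Choose Joliet and Largo; total service cost 580.

With exactly 2 open, each zone uses its cheapest among the chosen.
{Joliet, Largo}: M1→Joliet 13·21=273, M2→Joliet 4·17=68, M3→Joliet 9·19=171, M4→Largo 2·9=18, M5→Joliet 2·25=50. Service cost 580.
{Joliet, Quay}: service cost 616
{Joliet, Elton}: service cost 646
Among all 6 size-2 choices, {Joliet, Largo} is lowest.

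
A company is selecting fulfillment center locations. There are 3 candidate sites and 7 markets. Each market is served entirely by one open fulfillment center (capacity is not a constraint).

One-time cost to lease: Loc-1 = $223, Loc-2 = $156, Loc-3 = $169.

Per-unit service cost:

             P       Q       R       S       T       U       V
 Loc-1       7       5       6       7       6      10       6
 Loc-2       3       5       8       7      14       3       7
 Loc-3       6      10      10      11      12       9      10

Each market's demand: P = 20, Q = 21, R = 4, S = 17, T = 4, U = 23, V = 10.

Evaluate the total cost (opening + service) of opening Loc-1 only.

Each market is assigned to its cheapest site among the open ones.
{Loc-1}: P→Loc-1 7·20=140, Q→Loc-1 5·21=105, R→Loc-1 6·4=24, S→Loc-1 7·17=119, T→Loc-1 6·4=24, U→Loc-1 10·23=230, V→Loc-1 6·10=60. Service 702; fixed 223; total 925.

Total cost: 925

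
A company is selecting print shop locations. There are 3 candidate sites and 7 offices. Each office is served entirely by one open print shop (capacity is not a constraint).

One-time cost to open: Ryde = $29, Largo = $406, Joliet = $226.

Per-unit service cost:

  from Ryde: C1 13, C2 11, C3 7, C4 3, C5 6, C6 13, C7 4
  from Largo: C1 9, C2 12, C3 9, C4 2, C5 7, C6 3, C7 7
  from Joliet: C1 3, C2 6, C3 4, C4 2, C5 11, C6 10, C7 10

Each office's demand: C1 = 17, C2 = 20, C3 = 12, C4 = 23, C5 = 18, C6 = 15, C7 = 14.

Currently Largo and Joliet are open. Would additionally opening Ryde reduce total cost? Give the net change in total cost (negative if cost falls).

Yes — net change −31 (cost falls by 31).

Current service cost with {Largo, Joliet}: 534.
Adding Ryde: each office re-picks its cheapest; new service cost 474, saving 60.
Extra fixed cost: 29. Net change = 29 − 60 = -31.
(Totals: 1166 → 1135.)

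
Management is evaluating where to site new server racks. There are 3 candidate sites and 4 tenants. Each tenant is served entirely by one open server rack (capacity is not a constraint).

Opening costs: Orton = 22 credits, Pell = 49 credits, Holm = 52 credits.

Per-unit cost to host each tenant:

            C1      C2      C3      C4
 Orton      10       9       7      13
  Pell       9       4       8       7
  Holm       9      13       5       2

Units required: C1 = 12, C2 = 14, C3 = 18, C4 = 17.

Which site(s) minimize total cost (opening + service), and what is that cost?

For any fixed open set, each tenant goes to its cheapest open site; total = fixed + service.
{Pell, Holm}: C1→Pell 9·12=108, C2→Pell 4·14=56, C3→Holm 5·18=90, C4→Holm 2·17=34. Service 288; fixed 101; total 389.
{Orton, Pell, Holm}: C1→Pell 9·12=108, C2→Pell 4·14=56, C3→Holm 5·18=90, C4→Holm 2·17=34. Service 288; fixed 123; total 411.
{Orton, Holm}: service 358 + fixed 74 = 432
{Orton}: service 593 + fixed 22 = 615
(All 7 nonempty subsets were checked; Pell and Holm is lowest.)

Open Pell and Holm; minimum total cost 389.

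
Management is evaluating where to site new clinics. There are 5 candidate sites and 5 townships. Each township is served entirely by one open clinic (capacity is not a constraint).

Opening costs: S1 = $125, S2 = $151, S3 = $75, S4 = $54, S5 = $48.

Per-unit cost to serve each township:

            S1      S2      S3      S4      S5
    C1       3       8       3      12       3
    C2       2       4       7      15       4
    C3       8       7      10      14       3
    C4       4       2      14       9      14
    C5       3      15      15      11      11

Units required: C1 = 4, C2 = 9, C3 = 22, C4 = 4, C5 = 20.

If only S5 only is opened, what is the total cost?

Total cost: 438

Each township is assigned to its cheapest site among the open ones.
{S5}: C1→S5 3·4=12, C2→S5 4·9=36, C3→S5 3·22=66, C4→S5 14·4=56, C5→S5 11·20=220. Service 390; fixed 48; total 438.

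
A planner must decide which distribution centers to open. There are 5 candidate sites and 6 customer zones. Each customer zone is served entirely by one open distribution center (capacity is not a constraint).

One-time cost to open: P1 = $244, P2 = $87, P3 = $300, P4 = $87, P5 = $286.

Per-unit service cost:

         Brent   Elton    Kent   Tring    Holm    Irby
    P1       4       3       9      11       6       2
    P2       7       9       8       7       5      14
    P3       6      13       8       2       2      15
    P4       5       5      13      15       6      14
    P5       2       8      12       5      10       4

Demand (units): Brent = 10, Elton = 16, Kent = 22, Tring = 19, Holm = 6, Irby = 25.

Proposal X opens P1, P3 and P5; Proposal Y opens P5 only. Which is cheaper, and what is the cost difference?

Proposal Y is cheaper by 221.

Proposal X: {P1, P3, P5}: Brent→P5 2·10=20, Elton→P1 3·16=48, Kent→P3 8·22=176, Tring→P3 2·19=38, Holm→P3 2·6=12, Irby→P1 2·25=50. Service 344; fixed 830; total 1174.
Proposal Y: {P5}: Brent→P5 2·10=20, Elton→P5 8·16=128, Kent→P5 12·22=264, Tring→P5 5·19=95, Holm→P5 10·6=60, Irby→P5 4·25=100. Service 667; fixed 286; total 953.
Difference: |1174 − 953| = 221.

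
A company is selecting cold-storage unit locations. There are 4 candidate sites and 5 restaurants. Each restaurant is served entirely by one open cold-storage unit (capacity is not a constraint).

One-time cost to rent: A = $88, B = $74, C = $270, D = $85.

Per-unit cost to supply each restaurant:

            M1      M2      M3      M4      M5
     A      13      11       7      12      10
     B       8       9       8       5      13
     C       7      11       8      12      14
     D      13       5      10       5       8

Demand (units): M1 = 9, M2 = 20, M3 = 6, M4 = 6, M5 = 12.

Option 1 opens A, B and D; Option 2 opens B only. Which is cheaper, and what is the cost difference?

Option 2 is cheaper by 27.

Option 1: {A, B, D}: M1→B 8·9=72, M2→D 5·20=100, M3→A 7·6=42, M4→B 5·6=30, M5→D 8·12=96. Service 340; fixed 247; total 587.
Option 2: {B}: M1→B 8·9=72, M2→B 9·20=180, M3→B 8·6=48, M4→B 5·6=30, M5→B 13·12=156. Service 486; fixed 74; total 560.
Difference: |587 − 560| = 27.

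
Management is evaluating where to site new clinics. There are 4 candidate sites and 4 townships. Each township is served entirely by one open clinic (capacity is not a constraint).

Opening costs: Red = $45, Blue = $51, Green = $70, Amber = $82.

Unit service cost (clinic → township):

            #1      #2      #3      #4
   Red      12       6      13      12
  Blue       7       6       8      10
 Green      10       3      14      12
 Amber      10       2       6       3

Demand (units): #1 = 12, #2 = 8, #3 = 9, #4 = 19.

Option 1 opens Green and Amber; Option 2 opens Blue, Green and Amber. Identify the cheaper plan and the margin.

Option 1 is cheaper by 15.

Option 1: {Green, Amber}: #1→Green 10·12=120, #2→Amber 2·8=16, #3→Amber 6·9=54, #4→Amber 3·19=57. Service 247; fixed 152; total 399.
Option 2: {Blue, Green, Amber}: #1→Blue 7·12=84, #2→Amber 2·8=16, #3→Amber 6·9=54, #4→Amber 3·19=57. Service 211; fixed 203; total 414.
Difference: |399 − 414| = 15.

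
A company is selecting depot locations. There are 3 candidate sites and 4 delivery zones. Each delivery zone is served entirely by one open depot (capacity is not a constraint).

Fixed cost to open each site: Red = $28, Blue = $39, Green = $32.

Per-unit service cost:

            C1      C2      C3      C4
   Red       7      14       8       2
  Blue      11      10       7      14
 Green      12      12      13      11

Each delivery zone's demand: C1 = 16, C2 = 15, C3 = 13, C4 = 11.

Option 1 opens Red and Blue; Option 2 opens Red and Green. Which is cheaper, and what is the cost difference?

Option 1: {Red, Blue}: C1→Red 7·16=112, C2→Blue 10·15=150, C3→Blue 7·13=91, C4→Red 2·11=22. Service 375; fixed 67; total 442.
Option 2: {Red, Green}: C1→Red 7·16=112, C2→Green 12·15=180, C3→Red 8·13=104, C4→Red 2·11=22. Service 418; fixed 60; total 478.
Difference: |442 − 478| = 36.

Option 1 is cheaper by 36.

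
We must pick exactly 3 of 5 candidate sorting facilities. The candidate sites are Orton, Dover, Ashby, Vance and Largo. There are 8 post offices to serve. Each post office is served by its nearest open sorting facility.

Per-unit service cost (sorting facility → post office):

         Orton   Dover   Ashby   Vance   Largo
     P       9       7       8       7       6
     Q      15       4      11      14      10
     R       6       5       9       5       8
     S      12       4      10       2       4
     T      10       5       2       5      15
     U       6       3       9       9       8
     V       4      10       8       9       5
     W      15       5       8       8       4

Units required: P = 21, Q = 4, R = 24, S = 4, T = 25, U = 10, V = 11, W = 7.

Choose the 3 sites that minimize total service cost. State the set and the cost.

With exactly 3 open, each post office uses its cheapest among the chosen.
{Dover, Ashby, Largo}: P→Largo 6·21=126, Q→Dover 4·4=16, R→Dover 5·24=120, S→Dover 4·4=16, T→Ashby 2·25=50, U→Dover 3·10=30, V→Largo 5·11=55, W→Largo 4·7=28. Service cost 441.
{Orton, Dover, Ashby}: service cost 458
{Dover, Ashby, Vance}: service cost 494
Among all 10 size-3 choices, {Dover, Ashby, Largo} is lowest.

Choose Dover, Ashby and Largo; total service cost 441.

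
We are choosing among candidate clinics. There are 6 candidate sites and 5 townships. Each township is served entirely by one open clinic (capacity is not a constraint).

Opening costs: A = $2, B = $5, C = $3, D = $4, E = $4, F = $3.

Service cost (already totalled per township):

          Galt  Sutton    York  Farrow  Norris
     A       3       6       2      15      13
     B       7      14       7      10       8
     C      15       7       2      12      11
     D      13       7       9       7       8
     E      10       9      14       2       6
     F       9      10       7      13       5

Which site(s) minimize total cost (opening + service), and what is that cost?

For any fixed open set, each township goes to its cheapest open site; total = fixed + service.
{A, E}: Galt→A 3, Sutton→A 6, York→A 2, Farrow→E 2, Norris→E 6. Service 19; fixed 6; total 25.
{A, E, F}: Galt→A 3, Sutton→A 6, York→A 2, Farrow→E 2, Norris→F 5. Service 18; fixed 9; total 27.
{A, C, E}: service 19 + fixed 9 = 28
{A, B, C, D, E, F}: Galt→A 3, Sutton→A 6, York→A 2, Farrow→E 2, Norris→F 5. Service 18; fixed 21; total 39.
No other subset beats 25.

Open A and E; minimum total cost 25.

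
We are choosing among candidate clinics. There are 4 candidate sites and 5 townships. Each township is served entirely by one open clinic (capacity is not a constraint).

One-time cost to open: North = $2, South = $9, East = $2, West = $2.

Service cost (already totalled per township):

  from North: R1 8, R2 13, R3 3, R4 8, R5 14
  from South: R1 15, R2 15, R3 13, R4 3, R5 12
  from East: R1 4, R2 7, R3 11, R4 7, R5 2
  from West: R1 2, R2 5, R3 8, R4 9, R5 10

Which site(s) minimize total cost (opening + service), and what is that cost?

For any fixed open set, each township goes to its cheapest open site; total = fixed + service.
{North, East, West}: R1→West 2, R2→West 5, R3→North 3, R4→East 7, R5→East 2. Service 19; fixed 6; total 25.
{North, East}: service 23 + fixed 4 = 27
{East, West}: service 24 + fixed 4 = 28
{North, South, East, West}: service 15 + fixed 15 = 30
No other subset beats 25.

Open North, East and West; minimum total cost 25.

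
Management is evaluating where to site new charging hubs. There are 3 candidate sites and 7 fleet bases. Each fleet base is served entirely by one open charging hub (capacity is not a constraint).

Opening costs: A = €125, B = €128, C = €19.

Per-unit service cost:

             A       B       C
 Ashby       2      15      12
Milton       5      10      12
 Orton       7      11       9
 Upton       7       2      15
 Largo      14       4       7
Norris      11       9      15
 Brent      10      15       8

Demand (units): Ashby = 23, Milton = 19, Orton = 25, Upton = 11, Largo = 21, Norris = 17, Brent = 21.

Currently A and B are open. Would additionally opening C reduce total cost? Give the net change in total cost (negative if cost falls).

Yes — net change −23 (cost falls by 23).

Current service cost with {A, B}: 785.
Adding C: each fleet base re-picks its cheapest; new service cost 743, saving 42.
Extra fixed cost: 19. Net change = 19 − 42 = -23.
(Totals: 1038 → 1015.)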